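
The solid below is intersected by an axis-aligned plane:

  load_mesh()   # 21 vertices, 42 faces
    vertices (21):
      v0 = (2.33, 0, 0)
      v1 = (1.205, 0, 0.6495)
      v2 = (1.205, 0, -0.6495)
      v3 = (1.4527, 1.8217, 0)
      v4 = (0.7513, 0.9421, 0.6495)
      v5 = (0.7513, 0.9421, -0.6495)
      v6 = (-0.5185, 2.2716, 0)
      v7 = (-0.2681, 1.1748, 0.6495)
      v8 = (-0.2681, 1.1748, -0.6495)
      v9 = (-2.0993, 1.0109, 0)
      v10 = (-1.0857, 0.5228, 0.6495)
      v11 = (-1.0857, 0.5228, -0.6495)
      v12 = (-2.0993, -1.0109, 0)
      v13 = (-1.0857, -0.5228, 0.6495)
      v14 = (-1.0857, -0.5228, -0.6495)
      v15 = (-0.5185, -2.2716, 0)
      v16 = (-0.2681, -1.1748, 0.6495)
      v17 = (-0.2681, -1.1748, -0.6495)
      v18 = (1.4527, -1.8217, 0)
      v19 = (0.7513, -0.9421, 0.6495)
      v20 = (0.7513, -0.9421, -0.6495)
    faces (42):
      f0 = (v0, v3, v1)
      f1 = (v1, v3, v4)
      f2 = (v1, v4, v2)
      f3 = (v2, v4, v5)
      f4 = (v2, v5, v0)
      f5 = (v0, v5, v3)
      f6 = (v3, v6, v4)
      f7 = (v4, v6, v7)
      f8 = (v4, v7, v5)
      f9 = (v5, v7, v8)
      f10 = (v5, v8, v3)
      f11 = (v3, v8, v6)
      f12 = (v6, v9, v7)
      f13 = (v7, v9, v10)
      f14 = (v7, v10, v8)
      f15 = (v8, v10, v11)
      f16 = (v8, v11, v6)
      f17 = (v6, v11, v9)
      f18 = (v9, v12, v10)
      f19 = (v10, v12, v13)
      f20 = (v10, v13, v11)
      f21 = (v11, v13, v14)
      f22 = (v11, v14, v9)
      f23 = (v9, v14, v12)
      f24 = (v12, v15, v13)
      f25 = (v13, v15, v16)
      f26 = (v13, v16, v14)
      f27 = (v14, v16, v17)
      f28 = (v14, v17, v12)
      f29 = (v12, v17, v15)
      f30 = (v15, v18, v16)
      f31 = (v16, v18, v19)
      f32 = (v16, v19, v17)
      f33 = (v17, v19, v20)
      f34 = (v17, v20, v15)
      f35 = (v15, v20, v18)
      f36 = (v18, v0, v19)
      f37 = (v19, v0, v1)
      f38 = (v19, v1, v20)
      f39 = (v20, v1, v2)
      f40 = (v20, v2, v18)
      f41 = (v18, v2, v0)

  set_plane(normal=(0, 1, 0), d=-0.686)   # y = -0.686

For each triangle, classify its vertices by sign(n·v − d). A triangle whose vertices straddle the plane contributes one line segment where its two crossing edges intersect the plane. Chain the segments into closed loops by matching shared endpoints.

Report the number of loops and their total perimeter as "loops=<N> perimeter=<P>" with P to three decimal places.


loops=2 perimeter=7.969

Straddling triangles (14 of 42):
  (v9,v12,v10) [+-+] → (-2.0993, -0.686, 0)–(-1.88458, -0.686, 0.137591)  len=0.2550
  (v10,v12,v13) [+-+] → (-1.88458, -0.686, 0.137591)–(-1.4246, -0.686, 0.432335)  len=0.5463
  (v9,v14,v12) [++-] → (-1.4246, -0.686, -0.432335)–(-2.0993, -0.686, 0)  len=0.8013
  (v12,v15,v13) [--+] → (-1.03277, -0.686, 0.588888)–(-1.4246, -0.686, 0.432335)  len=0.4220
  (v13,v15,v16) [+--] → (-1.03277, -0.686, 0.588888)–(-0.881049, -0.686, 0.6495)  len=0.1634
  (v13,v16,v14) [+-+] → (-0.881049, -0.686, 0.6495)–(-0.881049, -0.686, -0.324352)  len=0.9739
  (v14,v16,v17) [+--] → (-0.881049, -0.686, -0.324352)–(-0.881049, -0.686, -0.6495)  len=0.3251
  (v14,v17,v12) [+--] → (-0.881049, -0.686, -0.6495)–(-1.4246, -0.686, -0.432335)  len=0.5853
  (v18,v0,v19) [-+-] → (1.99963, -0.686, 0)–(1.18045, -0.686, 0.47294)  len=0.9459
  (v19,v0,v1) [-++] → (1.18045, -0.686, 0.47294)–(0.874634, -0.686, 0.6495)  len=0.3531
  (v19,v1,v20) [-+-] → (0.874634, -0.686, 0.6495)–(0.874634, -0.686, -0.29638)  len=0.9459
  (v20,v1,v2) [-++] → (0.874634, -0.686, -0.29638)–(0.874634, -0.686, -0.6495)  len=0.3531
  (v20,v2,v18) [-+-] → (0.874634, -0.686, -0.6495)–(1.29828, -0.686, -0.404917)  len=0.4892
  (v18,v2,v0) [-++] → (1.29828, -0.686, -0.404917)–(1.99963, -0.686, 0)  len=0.8099

Chained into 2 loop(s):
  loop 1: 8 segments, perimeter = 4.0723
  loop 2: 6 segments, perimeter = 3.8971
Total perimeter = 7.969


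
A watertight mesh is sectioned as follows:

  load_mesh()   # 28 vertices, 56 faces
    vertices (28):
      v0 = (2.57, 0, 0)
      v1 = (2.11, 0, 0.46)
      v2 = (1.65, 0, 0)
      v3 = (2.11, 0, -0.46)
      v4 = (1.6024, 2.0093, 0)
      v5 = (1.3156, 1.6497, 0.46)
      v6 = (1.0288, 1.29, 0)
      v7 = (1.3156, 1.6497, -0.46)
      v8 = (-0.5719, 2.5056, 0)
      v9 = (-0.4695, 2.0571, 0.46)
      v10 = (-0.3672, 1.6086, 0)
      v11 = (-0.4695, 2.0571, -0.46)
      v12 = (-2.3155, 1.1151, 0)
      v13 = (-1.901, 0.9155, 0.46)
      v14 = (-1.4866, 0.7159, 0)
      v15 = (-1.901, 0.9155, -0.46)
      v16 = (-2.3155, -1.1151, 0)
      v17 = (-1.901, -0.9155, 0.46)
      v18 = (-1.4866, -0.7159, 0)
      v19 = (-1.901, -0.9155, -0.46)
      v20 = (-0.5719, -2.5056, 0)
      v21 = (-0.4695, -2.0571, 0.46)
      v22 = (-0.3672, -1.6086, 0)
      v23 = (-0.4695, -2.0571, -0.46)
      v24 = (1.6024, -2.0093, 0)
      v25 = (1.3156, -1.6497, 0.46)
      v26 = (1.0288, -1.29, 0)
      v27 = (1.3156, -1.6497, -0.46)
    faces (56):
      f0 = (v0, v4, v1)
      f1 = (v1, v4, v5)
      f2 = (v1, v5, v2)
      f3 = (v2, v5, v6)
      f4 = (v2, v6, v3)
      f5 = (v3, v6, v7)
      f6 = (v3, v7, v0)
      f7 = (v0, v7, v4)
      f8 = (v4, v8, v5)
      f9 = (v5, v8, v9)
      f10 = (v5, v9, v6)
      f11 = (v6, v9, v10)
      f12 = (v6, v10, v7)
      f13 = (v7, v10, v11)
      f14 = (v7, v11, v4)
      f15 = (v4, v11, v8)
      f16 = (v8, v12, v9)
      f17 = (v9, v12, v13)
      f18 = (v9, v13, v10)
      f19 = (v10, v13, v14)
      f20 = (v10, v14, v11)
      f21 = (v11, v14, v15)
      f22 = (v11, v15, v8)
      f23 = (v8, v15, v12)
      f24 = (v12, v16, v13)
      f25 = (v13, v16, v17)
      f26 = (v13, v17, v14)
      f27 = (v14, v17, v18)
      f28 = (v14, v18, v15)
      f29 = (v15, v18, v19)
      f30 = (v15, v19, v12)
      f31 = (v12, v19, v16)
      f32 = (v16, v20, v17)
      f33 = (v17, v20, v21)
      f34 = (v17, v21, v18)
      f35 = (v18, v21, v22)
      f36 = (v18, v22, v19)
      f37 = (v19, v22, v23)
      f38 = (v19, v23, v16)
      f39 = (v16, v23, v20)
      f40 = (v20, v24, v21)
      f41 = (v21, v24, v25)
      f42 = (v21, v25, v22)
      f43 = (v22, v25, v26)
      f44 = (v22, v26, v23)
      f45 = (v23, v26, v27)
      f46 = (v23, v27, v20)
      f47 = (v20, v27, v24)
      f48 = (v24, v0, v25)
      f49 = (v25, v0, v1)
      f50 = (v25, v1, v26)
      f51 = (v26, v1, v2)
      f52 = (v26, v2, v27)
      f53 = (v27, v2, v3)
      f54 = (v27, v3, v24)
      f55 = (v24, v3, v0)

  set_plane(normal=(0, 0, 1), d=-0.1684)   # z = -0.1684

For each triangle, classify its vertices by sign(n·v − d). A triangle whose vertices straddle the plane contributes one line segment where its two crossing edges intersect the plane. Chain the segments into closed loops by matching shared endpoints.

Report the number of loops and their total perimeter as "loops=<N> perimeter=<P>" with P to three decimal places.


loops=2 perimeter=25.634

Straddling triangles (28 of 56):
  (v2,v6,v3) [++-] → (1.42461, 0.817748, -0.1684)–(1.8184, 0, -0.1684)  len=0.9076
  (v3,v6,v7) [-+-] → (1.42461, 0.817748, -0.1684)–(1.13379, 1.42168, -0.1684)  len=0.6703
  (v3,v7,v0) [--+] → (2.11078, 0.603934, -0.1684)–(2.4016, 0, -0.1684)  len=0.6703
  (v0,v7,v4) [+-+] → (2.11078, 0.603934, -0.1684)–(1.49741, 1.87766, -0.1684)  len=1.4137
  (v6,v10,v7) [++-] → (0.248851, 1.62365, -0.1684)–(1.13379, 1.42168, -0.1684)  len=0.9077
  (v7,v10,v11) [-+-] → (0.248851, 1.62365, -0.1684)–(-0.404651, 1.77279, -0.1684)  len=0.6703
  (v7,v11,v4) [--+] → (0.843904, 2.0268, -0.1684)–(1.49741, 1.87766, -0.1684)  len=0.6703
  (v4,v11,v8) [+-+] → (0.843904, 2.0268, -0.1684)–(-0.534413, 2.34141, -0.1684)  len=1.4138
  (v10,v14,v11) [++-] → (-1.11425, 1.2069, -0.1684)–(-0.404651, 1.77279, -0.1684)  len=0.9076
  (v11,v14,v15) [-+-] → (-1.11425, 1.2069, -0.1684)–(-1.63831, 0.788971, -0.1684)  len=0.6703
  (v11,v15,v8) [--+] → (-1.05847, 1.92349, -0.1684)–(-0.534413, 2.34141, -0.1684)  len=0.6703
  (v8,v15,v12) [+-+] → (-1.05847, 1.92349, -0.1684)–(-2.16376, 1.04203, -0.1684)  len=1.4137
  (v14,v18,v15) [++-] → (-1.63831, -0.118666, -0.1684)–(-1.63831, 0.788971, -0.1684)  len=0.9076
  (v15,v18,v19) [-+-] → (-1.63831, -0.118666, -0.1684)–(-1.63831, -0.788971, -0.1684)  len=0.6703
  (v15,v19,v12) [--+] → (-2.16376, 0.371724, -0.1684)–(-2.16376, 1.04203, -0.1684)  len=0.6703
  (v12,v19,v16) [+-+] → (-2.16376, 0.371724, -0.1684)–(-2.16376, -1.04203, -0.1684)  len=1.4138
  (v18,v22,v19) [++-] → (-0.928704, -1.35487, -0.1684)–(-1.63831, -0.788971, -0.1684)  len=0.9076
  (v19,v22,v23) [-+-] → (-0.928704, -1.35487, -0.1684)–(-0.404651, -1.77279, -0.1684)  len=0.6703
  (v19,v23,v16) [--+] → (-1.6397, -1.45995, -0.1684)–(-2.16376, -1.04203, -0.1684)  len=0.6703
  (v16,v23,v20) [+-+] → (-1.6397, -1.45995, -0.1684)–(-0.534413, -2.34141, -0.1684)  len=1.4137
  (v22,v26,v23) [++-] → (0.480292, -1.57083, -0.1684)–(-0.404651, -1.77279, -0.1684)  len=0.9077
  (v23,v26,v27) [-+-] → (0.480292, -1.57083, -0.1684)–(1.13379, -1.42168, -0.1684)  len=0.6703
  (v23,v27,v20) [--+] → (0.119089, -2.19227, -0.1684)–(-0.534413, -2.34141, -0.1684)  len=0.6703
  (v20,v27,v24) [+-+] → (0.119089, -2.19227, -0.1684)–(1.49741, -1.87766, -0.1684)  len=1.4138
  (v26,v2,v27) [++-] → (1.52758, -0.603934, -0.1684)–(1.13379, -1.42168, -0.1684)  len=0.9076
  (v27,v2,v3) [-+-] → (1.52758, -0.603934, -0.1684)–(1.8184, 0, -0.1684)  len=0.6703
  (v27,v3,v24) [--+] → (1.78823, -1.27372, -0.1684)–(1.49741, -1.87766, -0.1684)  len=0.6703
  (v24,v3,v0) [+-+] → (1.78823, -1.27372, -0.1684)–(2.4016, 0, -0.1684)  len=1.4137

Chained into 2 loop(s):
  loop 1: 14 segments, perimeter = 11.0456
  loop 2: 14 segments, perimeter = 14.5883
Total perimeter = 25.634


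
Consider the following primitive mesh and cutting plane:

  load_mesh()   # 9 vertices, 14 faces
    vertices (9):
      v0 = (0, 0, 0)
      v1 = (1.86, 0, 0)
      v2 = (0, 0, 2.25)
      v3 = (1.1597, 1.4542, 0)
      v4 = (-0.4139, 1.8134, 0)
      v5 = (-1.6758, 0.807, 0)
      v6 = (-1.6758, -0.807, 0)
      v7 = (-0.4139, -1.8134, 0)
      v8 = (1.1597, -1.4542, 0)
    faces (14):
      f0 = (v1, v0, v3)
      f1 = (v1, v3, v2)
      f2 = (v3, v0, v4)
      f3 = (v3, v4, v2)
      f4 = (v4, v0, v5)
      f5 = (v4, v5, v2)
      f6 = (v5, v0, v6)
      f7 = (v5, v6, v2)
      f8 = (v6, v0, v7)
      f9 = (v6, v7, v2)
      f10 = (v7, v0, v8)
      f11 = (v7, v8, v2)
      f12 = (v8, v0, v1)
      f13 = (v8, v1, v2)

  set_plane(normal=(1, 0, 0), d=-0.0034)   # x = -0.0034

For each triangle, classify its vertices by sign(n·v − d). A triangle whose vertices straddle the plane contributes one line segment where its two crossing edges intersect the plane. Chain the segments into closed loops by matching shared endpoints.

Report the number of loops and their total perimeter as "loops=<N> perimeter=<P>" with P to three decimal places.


Straddling triangles (10 of 14):
  (v3,v0,v4) [++-] → (-0.0034, 0.0148963, 0)–(-0.0034, 1.7197, 0)  len=1.7048
  (v3,v4,v2) [+-+] → (-0.0034, 1.7197, 0)–(-0.0034, 0.0148963, 2.23152)  len=2.8082
  (v4,v0,v5) [-+-] → (-0.0034, 0.0148963, 0)–(-0.0034, 0.00163731, 0)  len=0.0133
  (v4,v5,v2) [--+] → (-0.0034, 0.00163731, 2.24544)–(-0.0034, 0.0148963, 2.23152)  len=0.0192
  (v5,v0,v6) [-+-] → (-0.0034, 0.00163731, 0)–(-0.0034, -0.00163731, 0)  len=0.0033
  (v5,v6,v2) [--+] → (-0.0034, -0.00163731, 2.24544)–(-0.0034, 0.00163731, 2.24544)  len=0.0033
  (v6,v0,v7) [-+-] → (-0.0034, -0.00163731, 0)–(-0.0034, -0.0148963, 0)  len=0.0133
  (v6,v7,v2) [--+] → (-0.0034, -0.0148963, 2.23152)–(-0.0034, -0.00163731, 2.24544)  len=0.0192
  (v7,v0,v8) [-++] → (-0.0034, -0.0148963, 0)–(-0.0034, -1.7197, 0)  len=1.7048
  (v7,v8,v2) [-++] → (-0.0034, -1.7197, 0)–(-0.0034, -0.0148963, 2.23152)  len=2.8082

Chained into 1 loop(s):
  loop 1: 10 segments, perimeter = 9.0975
Total perimeter = 9.098

loops=1 perimeter=9.098


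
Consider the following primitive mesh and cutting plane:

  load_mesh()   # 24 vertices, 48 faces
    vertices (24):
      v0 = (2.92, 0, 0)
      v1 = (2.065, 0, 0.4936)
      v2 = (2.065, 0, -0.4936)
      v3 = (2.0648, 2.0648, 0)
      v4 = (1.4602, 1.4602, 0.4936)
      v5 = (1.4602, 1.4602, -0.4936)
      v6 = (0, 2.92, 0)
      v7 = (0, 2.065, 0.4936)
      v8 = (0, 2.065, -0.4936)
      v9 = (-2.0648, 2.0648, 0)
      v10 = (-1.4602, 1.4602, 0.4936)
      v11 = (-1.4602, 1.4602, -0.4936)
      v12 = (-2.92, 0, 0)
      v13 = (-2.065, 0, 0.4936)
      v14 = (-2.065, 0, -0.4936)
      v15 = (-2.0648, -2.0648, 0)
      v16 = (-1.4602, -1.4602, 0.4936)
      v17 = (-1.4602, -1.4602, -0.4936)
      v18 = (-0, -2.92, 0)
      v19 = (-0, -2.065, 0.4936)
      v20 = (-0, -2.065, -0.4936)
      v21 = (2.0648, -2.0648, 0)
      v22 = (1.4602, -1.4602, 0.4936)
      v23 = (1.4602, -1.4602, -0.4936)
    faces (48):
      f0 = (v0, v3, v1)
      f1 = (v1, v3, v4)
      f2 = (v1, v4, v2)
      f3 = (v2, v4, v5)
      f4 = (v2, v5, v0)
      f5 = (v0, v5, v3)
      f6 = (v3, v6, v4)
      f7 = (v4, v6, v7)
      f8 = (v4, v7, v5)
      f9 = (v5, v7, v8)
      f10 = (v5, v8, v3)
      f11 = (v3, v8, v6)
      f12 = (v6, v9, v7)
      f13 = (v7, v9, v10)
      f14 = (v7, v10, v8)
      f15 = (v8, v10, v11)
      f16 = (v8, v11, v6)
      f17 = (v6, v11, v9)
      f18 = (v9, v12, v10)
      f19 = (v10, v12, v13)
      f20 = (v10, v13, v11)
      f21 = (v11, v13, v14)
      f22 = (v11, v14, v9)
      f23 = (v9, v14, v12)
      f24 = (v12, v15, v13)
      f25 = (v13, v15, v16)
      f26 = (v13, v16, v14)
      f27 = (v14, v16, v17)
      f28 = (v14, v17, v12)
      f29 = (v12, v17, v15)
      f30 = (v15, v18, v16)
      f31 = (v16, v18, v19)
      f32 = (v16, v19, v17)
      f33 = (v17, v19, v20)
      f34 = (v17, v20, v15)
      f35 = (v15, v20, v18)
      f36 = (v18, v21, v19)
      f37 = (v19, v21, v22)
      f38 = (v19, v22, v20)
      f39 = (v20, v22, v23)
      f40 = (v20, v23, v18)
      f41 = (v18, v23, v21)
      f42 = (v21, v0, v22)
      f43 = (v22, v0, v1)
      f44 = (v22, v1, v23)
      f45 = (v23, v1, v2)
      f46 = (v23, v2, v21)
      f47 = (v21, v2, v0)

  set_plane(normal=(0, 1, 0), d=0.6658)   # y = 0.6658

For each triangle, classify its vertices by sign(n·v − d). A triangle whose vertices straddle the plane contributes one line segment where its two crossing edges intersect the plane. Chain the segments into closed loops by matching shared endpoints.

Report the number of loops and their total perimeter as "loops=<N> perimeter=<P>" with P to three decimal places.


loops=2 perimeter=5.923

Straddling triangles (12 of 48):
  (v0,v3,v1) [-+-] → (2.64424, 0.6658, 0)–(2.06494, 0.6658, 0.334437)  len=0.6689
  (v1,v3,v4) [-++] → (2.06494, 0.6658, 0.334437)–(1.78923, 0.6658, 0.4936)  len=0.3183
  (v1,v4,v2) [-+-] → (1.78923, 0.6658, 0.4936)–(1.78923, 0.6658, -0.0434714)  len=0.5371
  (v2,v4,v5) [-++] → (1.78923, 0.6658, -0.0434714)–(1.78923, 0.6658, -0.4936)  len=0.4501
  (v2,v5,v0) [-+-] → (1.78923, 0.6658, -0.4936)–(2.25438, 0.6658, -0.225064)  len=0.5371
  (v0,v5,v3) [-++] → (2.25438, 0.6658, -0.225064)–(2.64424, 0.6658, 0)  len=0.4502
  (v9,v12,v10) [+-+] → (-2.64424, 0.6658, 0)–(-2.25438, 0.6658, 0.225064)  len=0.4502
  (v10,v12,v13) [+--] → (-2.25438, 0.6658, 0.225064)–(-1.78923, 0.6658, 0.4936)  len=0.5371
  (v10,v13,v11) [+-+] → (-1.78923, 0.6658, 0.4936)–(-1.78923, 0.6658, 0.0434714)  len=0.4501
  (v11,v13,v14) [+--] → (-1.78923, 0.6658, 0.0434714)–(-1.78923, 0.6658, -0.4936)  len=0.5371
  (v11,v14,v9) [+-+] → (-1.78923, 0.6658, -0.4936)–(-2.06494, 0.6658, -0.334437)  len=0.3183
  (v9,v14,v12) [+--] → (-2.06494, 0.6658, -0.334437)–(-2.64424, 0.6658, 0)  len=0.6689

Chained into 2 loop(s):
  loop 1: 6 segments, perimeter = 2.9617
  loop 2: 6 segments, perimeter = 2.9617
Total perimeter = 5.923


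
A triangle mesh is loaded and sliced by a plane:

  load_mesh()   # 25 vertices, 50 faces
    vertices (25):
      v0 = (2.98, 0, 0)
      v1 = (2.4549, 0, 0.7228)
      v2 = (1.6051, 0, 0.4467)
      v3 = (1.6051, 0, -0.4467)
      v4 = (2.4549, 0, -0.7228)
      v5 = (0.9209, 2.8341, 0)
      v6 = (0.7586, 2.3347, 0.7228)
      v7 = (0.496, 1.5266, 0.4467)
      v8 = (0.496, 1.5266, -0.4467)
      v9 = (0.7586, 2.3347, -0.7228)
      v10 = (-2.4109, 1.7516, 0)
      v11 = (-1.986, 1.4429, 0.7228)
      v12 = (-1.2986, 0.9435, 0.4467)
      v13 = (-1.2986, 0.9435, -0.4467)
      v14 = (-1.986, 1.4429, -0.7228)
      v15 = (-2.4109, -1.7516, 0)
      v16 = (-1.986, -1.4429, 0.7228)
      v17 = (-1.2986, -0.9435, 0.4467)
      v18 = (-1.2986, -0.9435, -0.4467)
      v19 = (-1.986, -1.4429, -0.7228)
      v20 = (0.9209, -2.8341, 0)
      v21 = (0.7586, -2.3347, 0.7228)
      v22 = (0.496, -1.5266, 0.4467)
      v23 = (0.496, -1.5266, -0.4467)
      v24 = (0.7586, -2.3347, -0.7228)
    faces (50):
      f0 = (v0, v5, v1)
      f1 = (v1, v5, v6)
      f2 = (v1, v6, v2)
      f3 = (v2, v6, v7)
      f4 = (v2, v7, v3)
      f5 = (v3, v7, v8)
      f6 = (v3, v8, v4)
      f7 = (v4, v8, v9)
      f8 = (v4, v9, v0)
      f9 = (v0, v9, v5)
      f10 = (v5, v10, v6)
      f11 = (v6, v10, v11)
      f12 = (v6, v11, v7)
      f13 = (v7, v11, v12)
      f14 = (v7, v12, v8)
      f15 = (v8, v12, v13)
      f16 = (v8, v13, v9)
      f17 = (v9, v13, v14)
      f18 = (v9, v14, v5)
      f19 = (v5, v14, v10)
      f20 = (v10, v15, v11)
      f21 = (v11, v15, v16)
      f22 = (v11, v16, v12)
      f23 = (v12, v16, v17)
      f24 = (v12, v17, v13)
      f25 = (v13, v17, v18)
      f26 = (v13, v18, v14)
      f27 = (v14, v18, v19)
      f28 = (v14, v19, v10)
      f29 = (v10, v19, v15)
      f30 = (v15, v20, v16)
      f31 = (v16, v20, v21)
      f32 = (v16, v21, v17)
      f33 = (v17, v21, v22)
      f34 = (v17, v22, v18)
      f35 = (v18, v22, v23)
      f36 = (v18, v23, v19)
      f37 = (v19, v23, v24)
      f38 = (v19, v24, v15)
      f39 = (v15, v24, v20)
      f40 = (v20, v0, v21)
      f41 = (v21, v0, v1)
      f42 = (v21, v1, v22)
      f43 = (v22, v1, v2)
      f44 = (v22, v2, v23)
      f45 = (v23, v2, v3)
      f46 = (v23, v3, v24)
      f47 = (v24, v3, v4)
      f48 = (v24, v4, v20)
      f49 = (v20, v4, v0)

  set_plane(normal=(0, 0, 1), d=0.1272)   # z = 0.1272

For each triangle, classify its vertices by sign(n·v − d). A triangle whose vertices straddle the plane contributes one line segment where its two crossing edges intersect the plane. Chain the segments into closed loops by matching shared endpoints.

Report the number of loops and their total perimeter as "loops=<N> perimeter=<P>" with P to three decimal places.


Straddling triangles (20 of 50):
  (v0,v5,v1) [--+] → (1.19086, 2.33535, 0.1272)–(2.88759, 0, 0.1272)  len=2.8867
  (v1,v5,v6) [+-+] → (1.19086, 2.33535, 0.1272)–(0.892338, 2.74621, 0.1272)  len=0.5079
  (v2,v7,v3) [++-] → (0.892639, 0.980653, 0.1272)–(1.6051, 0, 0.1272)  len=1.2121
  (v3,v7,v8) [-+-] → (0.892639, 0.980653, 0.1272)–(0.496, 1.5266, 0.1272)  len=0.6748
  (v5,v10,v6) [--+] → (-1.85312, 1.85422, 0.1272)–(0.892338, 2.74621, 0.1272)  len=2.8867
  (v6,v10,v11) [+-+] → (-1.85312, 1.85422, 0.1272)–(-2.33613, 1.69727, 0.1272)  len=0.5079
  (v7,v12,v8) [++-] → (-0.656811, 1.15203, 0.1272)–(0.496, 1.5266, 0.1272)  len=1.2121
  (v8,v12,v13) [-+-] → (-0.656811, 1.15203, 0.1272)–(-1.2986, 0.9435, 0.1272)  len=0.6748
  (v10,v15,v11) [--+] → (-2.33613, -1.18942, 0.1272)–(-2.33613, 1.69727, 0.1272)  len=2.8867
  (v11,v15,v16) [+-+] → (-2.33613, -1.18942, 0.1272)–(-2.33613, -1.69727, 0.1272)  len=0.5078
  (v12,v17,v13) [++-] → (-1.2986, -0.268666, 0.1272)–(-1.2986, 0.9435, 0.1272)  len=1.2122
  (v13,v17,v18) [-+-] → (-1.2986, -0.268666, 0.1272)–(-1.2986, -0.9435, 0.1272)  len=0.6748
  (v15,v20,v16) [--+] → (0.409337, -2.58927, 0.1272)–(-2.33613, -1.69727, 0.1272)  len=2.8867
  (v16,v20,v21) [+-+] → (0.409337, -2.58927, 0.1272)–(0.892338, -2.74621, 0.1272)  len=0.5079
  (v17,v22,v18) [++-] → (-0.145789, -1.31807, 0.1272)–(-1.2986, -0.9435, 0.1272)  len=1.2121
  (v18,v22,v23) [-+-] → (-0.145789, -1.31807, 0.1272)–(0.496, -1.5266, 0.1272)  len=0.6748
  (v20,v0,v21) [--+] → (2.58907, -0.410866, 0.1272)–(0.892338, -2.74621, 0.1272)  len=2.8867
  (v21,v0,v1) [+-+] → (2.58907, -0.410866, 0.1272)–(2.88759, 0, 0.1272)  len=0.5079
  (v22,v2,v23) [++-] → (1.20846, -0.545947, 0.1272)–(0.496, -1.5266, 0.1272)  len=1.2121
  (v23,v2,v3) [-+-] → (1.20846, -0.545947, 0.1272)–(1.6051, 0, 0.1272)  len=0.6748

Chained into 2 loop(s):
  loop 1: 10 segments, perimeter = 16.9728
  loop 2: 10 segments, perimeter = 9.4348
Total perimeter = 26.408

loops=2 perimeter=26.408


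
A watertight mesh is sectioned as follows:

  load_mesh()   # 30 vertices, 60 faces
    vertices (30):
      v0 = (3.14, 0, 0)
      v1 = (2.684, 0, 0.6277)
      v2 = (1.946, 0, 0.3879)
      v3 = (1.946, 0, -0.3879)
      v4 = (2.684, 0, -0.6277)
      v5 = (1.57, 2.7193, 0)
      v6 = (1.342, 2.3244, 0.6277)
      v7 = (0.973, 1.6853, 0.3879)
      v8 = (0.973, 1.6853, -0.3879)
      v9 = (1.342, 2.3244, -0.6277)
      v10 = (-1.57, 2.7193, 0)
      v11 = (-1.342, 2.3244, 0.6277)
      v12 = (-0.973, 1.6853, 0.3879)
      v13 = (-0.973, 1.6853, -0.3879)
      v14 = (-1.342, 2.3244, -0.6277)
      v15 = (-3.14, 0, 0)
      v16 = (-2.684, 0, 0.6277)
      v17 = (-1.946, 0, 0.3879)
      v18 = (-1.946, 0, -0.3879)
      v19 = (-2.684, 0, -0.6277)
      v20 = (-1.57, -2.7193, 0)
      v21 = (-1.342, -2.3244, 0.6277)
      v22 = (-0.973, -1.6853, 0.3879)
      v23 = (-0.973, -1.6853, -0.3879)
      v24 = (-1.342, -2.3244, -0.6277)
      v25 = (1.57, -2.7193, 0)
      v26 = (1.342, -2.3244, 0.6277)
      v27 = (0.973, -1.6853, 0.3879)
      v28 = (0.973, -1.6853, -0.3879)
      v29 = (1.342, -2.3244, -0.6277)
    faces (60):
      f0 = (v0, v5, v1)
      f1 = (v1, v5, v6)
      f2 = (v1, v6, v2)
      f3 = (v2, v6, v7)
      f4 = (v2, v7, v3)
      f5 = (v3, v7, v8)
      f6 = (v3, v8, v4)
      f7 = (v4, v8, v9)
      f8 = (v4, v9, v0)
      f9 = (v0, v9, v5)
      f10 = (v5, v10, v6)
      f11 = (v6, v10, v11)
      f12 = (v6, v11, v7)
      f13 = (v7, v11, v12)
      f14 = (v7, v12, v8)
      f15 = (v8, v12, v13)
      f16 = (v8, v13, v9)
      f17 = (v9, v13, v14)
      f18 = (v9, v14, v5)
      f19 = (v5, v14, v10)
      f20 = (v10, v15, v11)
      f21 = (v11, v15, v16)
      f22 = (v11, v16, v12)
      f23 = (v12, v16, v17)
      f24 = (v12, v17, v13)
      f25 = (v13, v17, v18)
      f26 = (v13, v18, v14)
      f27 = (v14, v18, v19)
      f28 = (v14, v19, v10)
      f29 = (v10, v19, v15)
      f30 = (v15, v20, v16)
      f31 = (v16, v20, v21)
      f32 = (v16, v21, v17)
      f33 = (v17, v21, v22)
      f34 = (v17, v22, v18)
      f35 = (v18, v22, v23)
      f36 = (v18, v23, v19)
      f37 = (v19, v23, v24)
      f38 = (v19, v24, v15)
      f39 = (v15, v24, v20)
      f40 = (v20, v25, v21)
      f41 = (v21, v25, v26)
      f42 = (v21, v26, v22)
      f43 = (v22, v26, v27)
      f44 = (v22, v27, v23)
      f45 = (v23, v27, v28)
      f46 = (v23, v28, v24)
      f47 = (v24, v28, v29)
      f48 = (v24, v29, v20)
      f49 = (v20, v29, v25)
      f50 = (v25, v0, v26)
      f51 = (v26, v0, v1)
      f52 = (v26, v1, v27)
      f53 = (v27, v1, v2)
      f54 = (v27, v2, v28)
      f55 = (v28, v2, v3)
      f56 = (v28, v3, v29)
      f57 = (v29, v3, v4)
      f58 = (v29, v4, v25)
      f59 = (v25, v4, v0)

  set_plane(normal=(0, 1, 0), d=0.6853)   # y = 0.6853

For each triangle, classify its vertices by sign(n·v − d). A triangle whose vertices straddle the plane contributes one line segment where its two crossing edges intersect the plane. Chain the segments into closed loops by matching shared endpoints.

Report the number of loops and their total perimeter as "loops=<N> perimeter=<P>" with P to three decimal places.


Straddling triangles (20 of 60):
  (v0,v5,v1) [-+-] → (2.74434, 0.6853, 0)–(2.40326, 0.6853, 0.469511)  len=0.5803
  (v1,v5,v6) [-++] → (2.40326, 0.6853, 0.469511)–(2.28834, 0.6853, 0.6277)  len=0.1955
  (v1,v6,v2) [-+-] → (2.28834, 0.6853, 0.6277)–(1.76792, 0.6853, 0.4586)  len=0.5472
  (v2,v6,v7) [-++] → (1.76792, 0.6853, 0.4586)–(1.55035, 0.6853, 0.3879)  len=0.2288
  (v2,v7,v3) [-+-] → (1.55035, 0.6853, 0.3879)–(1.55035, 0.6853, -0.0724335)  len=0.4603
  (v3,v7,v8) [-++] → (1.55035, 0.6853, -0.0724335)–(1.55035, 0.6853, -0.3879)  len=0.3155
  (v3,v8,v4) [-+-] → (1.55035, 0.6853, -0.3879)–(1.98825, 0.6853, -0.530189)  len=0.4604
  (v4,v8,v9) [-++] → (1.98825, 0.6853, -0.530189)–(2.28834, 0.6853, -0.6277)  len=0.3155
  (v4,v9,v0) [-+-] → (2.28834, 0.6853, -0.6277)–(2.6099, 0.6853, -0.185064)  len=0.5471
  (v0,v9,v5) [-++] → (2.6099, 0.6853, -0.185064)–(2.74434, 0.6853, 0)  len=0.2287
  (v10,v15,v11) [+-+] → (-2.74434, 0.6853, 0)–(-2.6099, 0.6853, 0.185064)  len=0.2287
  (v11,v15,v16) [+--] → (-2.6099, 0.6853, 0.185064)–(-2.28834, 0.6853, 0.6277)  len=0.5471
  (v11,v16,v12) [+-+] → (-2.28834, 0.6853, 0.6277)–(-1.98825, 0.6853, 0.530189)  len=0.3155
  (v12,v16,v17) [+--] → (-1.98825, 0.6853, 0.530189)–(-1.55035, 0.6853, 0.3879)  len=0.4604
  (v12,v17,v13) [+-+] → (-1.55035, 0.6853, 0.3879)–(-1.55035, 0.6853, 0.0724335)  len=0.3155
  (v13,v17,v18) [+--] → (-1.55035, 0.6853, 0.0724335)–(-1.55035, 0.6853, -0.3879)  len=0.4603
  (v13,v18,v14) [+-+] → (-1.55035, 0.6853, -0.3879)–(-1.76792, 0.6853, -0.4586)  len=0.2288
  (v14,v18,v19) [+--] → (-1.76792, 0.6853, -0.4586)–(-2.28834, 0.6853, -0.6277)  len=0.5472
  (v14,v19,v10) [+-+] → (-2.28834, 0.6853, -0.6277)–(-2.40326, 0.6853, -0.469511)  len=0.1955
  (v10,v19,v15) [+--] → (-2.40326, 0.6853, -0.469511)–(-2.74434, 0.6853, 0)  len=0.5803

Chained into 2 loop(s):
  loop 1: 10 segments, perimeter = 3.8795
  loop 2: 10 segments, perimeter = 3.8795
Total perimeter = 7.759

loops=2 perimeter=7.759


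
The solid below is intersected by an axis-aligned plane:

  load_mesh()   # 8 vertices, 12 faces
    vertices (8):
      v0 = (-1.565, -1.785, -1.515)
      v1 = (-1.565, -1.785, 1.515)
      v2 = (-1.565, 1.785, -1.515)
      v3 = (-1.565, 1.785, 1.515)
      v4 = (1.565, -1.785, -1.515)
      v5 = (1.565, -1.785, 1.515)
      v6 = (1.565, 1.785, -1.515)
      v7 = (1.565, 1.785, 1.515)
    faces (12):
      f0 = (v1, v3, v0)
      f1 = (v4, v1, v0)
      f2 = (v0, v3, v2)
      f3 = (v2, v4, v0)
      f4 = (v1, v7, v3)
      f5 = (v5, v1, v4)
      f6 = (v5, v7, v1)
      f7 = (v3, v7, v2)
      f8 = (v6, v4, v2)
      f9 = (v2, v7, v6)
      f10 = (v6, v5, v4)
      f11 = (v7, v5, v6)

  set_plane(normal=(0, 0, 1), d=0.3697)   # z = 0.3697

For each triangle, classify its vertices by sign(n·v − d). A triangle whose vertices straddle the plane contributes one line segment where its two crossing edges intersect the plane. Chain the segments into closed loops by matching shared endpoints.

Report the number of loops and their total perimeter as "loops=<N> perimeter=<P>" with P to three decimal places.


loops=1 perimeter=13.400

Straddling triangles (8 of 12):
  (v1,v3,v0) [++-] → (-1.565, 0.435587, 0.3697)–(-1.565, -1.785, 0.3697)  len=2.2206
  (v4,v1,v0) [-+-] → (-0.381901, -1.785, 0.3697)–(-1.565, -1.785, 0.3697)  len=1.1831
  (v0,v3,v2) [-+-] → (-1.565, 0.435587, 0.3697)–(-1.565, 1.785, 0.3697)  len=1.3494
  (v5,v1,v4) [++-] → (-0.381901, -1.785, 0.3697)–(1.565, -1.785, 0.3697)  len=1.9469
  (v3,v7,v2) [++-] → (0.381901, 1.785, 0.3697)–(-1.565, 1.785, 0.3697)  len=1.9469
  (v2,v7,v6) [-+-] → (0.381901, 1.785, 0.3697)–(1.565, 1.785, 0.3697)  len=1.1831
  (v6,v5,v4) [-+-] → (1.565, -0.435587, 0.3697)–(1.565, -1.785, 0.3697)  len=1.3494
  (v7,v5,v6) [++-] → (1.565, -0.435587, 0.3697)–(1.565, 1.785, 0.3697)  len=2.2206

Chained into 1 loop(s):
  loop 1: 8 segments, perimeter = 13.4000
Total perimeter = 13.400


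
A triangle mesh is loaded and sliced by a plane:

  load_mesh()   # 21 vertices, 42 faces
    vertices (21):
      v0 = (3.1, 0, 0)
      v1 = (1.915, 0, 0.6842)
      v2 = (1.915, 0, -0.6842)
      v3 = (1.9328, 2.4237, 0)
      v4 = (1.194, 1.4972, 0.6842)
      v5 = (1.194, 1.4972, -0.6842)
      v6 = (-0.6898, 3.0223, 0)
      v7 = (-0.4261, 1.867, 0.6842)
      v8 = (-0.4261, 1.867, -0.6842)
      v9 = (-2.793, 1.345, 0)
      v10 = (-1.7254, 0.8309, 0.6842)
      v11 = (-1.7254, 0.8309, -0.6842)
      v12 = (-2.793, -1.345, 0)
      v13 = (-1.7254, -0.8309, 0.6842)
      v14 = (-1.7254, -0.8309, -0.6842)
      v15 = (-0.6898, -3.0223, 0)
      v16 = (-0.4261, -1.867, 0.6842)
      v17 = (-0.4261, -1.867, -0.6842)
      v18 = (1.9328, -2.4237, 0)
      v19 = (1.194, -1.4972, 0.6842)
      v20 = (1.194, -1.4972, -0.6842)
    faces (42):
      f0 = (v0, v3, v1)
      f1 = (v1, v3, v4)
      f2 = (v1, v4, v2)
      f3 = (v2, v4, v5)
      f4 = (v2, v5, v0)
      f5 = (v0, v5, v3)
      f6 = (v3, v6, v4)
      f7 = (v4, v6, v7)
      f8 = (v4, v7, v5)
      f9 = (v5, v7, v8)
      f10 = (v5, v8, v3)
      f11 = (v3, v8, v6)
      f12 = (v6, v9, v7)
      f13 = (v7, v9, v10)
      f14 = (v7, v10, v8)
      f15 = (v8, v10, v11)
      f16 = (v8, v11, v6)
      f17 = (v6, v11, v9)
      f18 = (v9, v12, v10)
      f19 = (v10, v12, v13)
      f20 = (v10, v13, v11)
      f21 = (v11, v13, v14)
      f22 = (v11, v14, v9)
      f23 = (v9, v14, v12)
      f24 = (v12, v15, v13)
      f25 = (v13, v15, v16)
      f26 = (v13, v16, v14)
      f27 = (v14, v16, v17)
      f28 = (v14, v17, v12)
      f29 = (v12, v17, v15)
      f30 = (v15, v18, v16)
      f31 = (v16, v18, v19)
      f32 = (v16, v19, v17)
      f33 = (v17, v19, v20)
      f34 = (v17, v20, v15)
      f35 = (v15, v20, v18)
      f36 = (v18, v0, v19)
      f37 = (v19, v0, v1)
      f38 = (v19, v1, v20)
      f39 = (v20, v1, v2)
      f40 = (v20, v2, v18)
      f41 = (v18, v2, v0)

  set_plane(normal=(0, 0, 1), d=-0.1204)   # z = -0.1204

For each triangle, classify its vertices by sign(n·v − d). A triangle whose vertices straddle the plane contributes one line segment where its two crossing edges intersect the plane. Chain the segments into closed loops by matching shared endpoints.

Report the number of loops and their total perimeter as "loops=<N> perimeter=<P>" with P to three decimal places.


loops=2 perimeter=29.196

Straddling triangles (28 of 42):
  (v1,v4,v2) [++-] → (1.61794, 0.616867, -0.1204)–(1.915, 0, -0.1204)  len=0.6847
  (v2,v4,v5) [-+-] → (1.61794, 0.616867, -0.1204)–(1.194, 1.4972, -0.1204)  len=0.9771
  (v2,v5,v0) [--+] → (2.7646, 0.263465, -0.1204)–(2.89147, 0, -0.1204)  len=0.2924
  (v0,v5,v3) [+-+] → (2.7646, 0.263465, -0.1204)–(1.80279, 2.26066, -0.1204)  len=2.2167
  (v4,v7,v5) [++-] → (0.526496, 1.64956, -0.1204)–(1.194, 1.4972, -0.1204)  len=0.6847
  (v5,v7,v8) [-+-] → (0.526496, 1.64956, -0.1204)–(-0.4261, 1.867, -0.1204)  len=0.9771
  (v5,v8,v3) [--+] → (1.5177, 2.32574, -0.1204)–(1.80279, 2.26066, -0.1204)  len=0.2924
  (v3,v8,v6) [+-+] → (1.5177, 2.32574, -0.1204)–(-0.643396, 2.819, -0.1204)  len=2.2167
  (v7,v10,v8) [++-] → (-0.96143, 1.44011, -0.1204)–(-0.4261, 1.867, -0.1204)  len=0.6847
  (v8,v10,v11) [-+-] → (-0.96143, 1.44011, -0.1204)–(-1.7254, 0.8309, -0.1204)  len=0.9771
  (v8,v11,v6) [--+] → (-0.872037, 2.63668, -0.1204)–(-0.643396, 2.819, -0.1204)  len=0.2924
  (v6,v11,v9) [+-+] → (-0.872037, 2.63668, -0.1204)–(-2.60513, 1.25453, -0.1204)  len=2.2167
  (v10,v13,v11) [++-] → (-1.7254, 0.146215, -0.1204)–(-1.7254, 0.8309, -0.1204)  len=0.6847
  (v11,v13,v14) [-+-] → (-1.7254, 0.146215, -0.1204)–(-1.7254, -0.8309, -0.1204)  len=0.9771
  (v11,v14,v9) [--+] → (-2.60513, 0.962103, -0.1204)–(-2.60513, 1.25453, -0.1204)  len=0.2924
  (v9,v14,v12) [+-+] → (-2.60513, 0.962103, -0.1204)–(-2.60513, -1.25453, -0.1204)  len=2.2166
  (v13,v16,v14) [++-] → (-1.19007, -1.25779, -0.1204)–(-1.7254, -0.8309, -0.1204)  len=0.6847
  (v14,v16,v17) [-+-] → (-1.19007, -1.25779, -0.1204)–(-0.4261, -1.867, -0.1204)  len=0.9771
  (v14,v17,v12) [--+] → (-2.37649, -1.43686, -0.1204)–(-2.60513, -1.25453, -0.1204)  len=0.2924
  (v12,v17,v15) [+-+] → (-2.37649, -1.43686, -0.1204)–(-0.643396, -2.819, -0.1204)  len=2.2167
  (v16,v19,v17) [++-] → (0.241404, -1.71464, -0.1204)–(-0.4261, -1.867, -0.1204)  len=0.6847
  (v17,v19,v20) [-+-] → (0.241404, -1.71464, -0.1204)–(1.194, -1.4972, -0.1204)  len=0.9771
  (v17,v20,v15) [--+] → (-0.358304, -2.75393, -0.1204)–(-0.643396, -2.819, -0.1204)  len=0.2924
  (v15,v20,v18) [+-+] → (-0.358304, -2.75393, -0.1204)–(1.80279, -2.26066, -0.1204)  len=2.2167
  (v19,v1,v20) [++-] → (1.49106, -0.880333, -0.1204)–(1.194, -1.4972, -0.1204)  len=0.6847
  (v20,v1,v2) [-+-] → (1.49106, -0.880333, -0.1204)–(1.915, 0, -0.1204)  len=0.9771
  (v20,v2,v18) [--+] → (1.92967, -1.9972, -0.1204)–(1.80279, -2.26066, -0.1204)  len=0.2924
  (v18,v2,v0) [+-+] → (1.92967, -1.9972, -0.1204)–(2.89147, 0, -0.1204)  len=2.2167

Chained into 2 loop(s):
  loop 1: 14 segments, perimeter = 11.6325
  loop 2: 14 segments, perimeter = 17.5639
Total perimeter = 29.196


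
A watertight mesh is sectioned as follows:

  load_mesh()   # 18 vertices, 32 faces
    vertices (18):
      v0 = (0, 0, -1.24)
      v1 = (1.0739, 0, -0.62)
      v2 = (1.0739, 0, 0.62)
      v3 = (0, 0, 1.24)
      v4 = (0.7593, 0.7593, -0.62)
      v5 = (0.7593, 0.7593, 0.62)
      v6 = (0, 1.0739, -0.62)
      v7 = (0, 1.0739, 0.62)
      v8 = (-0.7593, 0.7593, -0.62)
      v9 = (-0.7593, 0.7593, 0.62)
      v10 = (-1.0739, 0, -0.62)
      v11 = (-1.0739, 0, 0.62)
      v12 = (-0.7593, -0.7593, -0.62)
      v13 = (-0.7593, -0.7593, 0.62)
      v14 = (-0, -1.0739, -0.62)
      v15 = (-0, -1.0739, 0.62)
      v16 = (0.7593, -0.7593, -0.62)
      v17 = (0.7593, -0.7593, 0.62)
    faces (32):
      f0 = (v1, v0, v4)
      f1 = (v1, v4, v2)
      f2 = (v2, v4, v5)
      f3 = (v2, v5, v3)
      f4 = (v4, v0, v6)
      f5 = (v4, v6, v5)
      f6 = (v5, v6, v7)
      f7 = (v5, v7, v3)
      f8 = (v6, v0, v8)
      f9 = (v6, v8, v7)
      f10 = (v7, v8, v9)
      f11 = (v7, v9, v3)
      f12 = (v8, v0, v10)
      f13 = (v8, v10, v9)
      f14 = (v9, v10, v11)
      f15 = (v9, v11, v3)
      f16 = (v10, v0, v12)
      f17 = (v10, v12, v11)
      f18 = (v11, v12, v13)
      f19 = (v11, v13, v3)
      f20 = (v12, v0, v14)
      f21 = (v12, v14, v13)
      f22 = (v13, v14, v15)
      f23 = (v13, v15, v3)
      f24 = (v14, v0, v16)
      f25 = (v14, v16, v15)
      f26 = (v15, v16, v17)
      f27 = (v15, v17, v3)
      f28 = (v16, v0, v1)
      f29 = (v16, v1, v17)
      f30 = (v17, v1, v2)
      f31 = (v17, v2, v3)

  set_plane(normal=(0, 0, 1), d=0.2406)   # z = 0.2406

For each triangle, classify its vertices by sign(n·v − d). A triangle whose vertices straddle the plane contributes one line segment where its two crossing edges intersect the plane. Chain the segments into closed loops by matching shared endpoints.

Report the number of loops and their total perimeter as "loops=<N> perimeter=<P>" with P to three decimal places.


loops=1 perimeter=6.575

Straddling triangles (16 of 32):
  (v1,v4,v2) [--+] → (0.977643, 0.232321, 0.2406)–(1.0739, 0, 0.2406)  len=0.2515
  (v2,v4,v5) [+-+] → (0.977643, 0.232321, 0.2406)–(0.7593, 0.7593, 0.2406)  len=0.5704
  (v4,v6,v5) [--+] → (0.526979, 0.855557, 0.2406)–(0.7593, 0.7593, 0.2406)  len=0.2515
  (v5,v6,v7) [+-+] → (0.526979, 0.855557, 0.2406)–(0, 1.0739, 0.2406)  len=0.5704
  (v6,v8,v7) [--+] → (-0.232321, 0.977643, 0.2406)–(0, 1.0739, 0.2406)  len=0.2515
  (v7,v8,v9) [+-+] → (-0.232321, 0.977643, 0.2406)–(-0.7593, 0.7593, 0.2406)  len=0.5704
  (v8,v10,v9) [--+] → (-0.855557, 0.526979, 0.2406)–(-0.7593, 0.7593, 0.2406)  len=0.2515
  (v9,v10,v11) [+-+] → (-0.855557, 0.526979, 0.2406)–(-1.0739, 0, 0.2406)  len=0.5704
  (v10,v12,v11) [--+] → (-0.977643, -0.232321, 0.2406)–(-1.0739, 0, 0.2406)  len=0.2515
  (v11,v12,v13) [+-+] → (-0.977643, -0.232321, 0.2406)–(-0.7593, -0.7593, 0.2406)  len=0.5704
  (v12,v14,v13) [--+] → (-0.526979, -0.855557, 0.2406)–(-0.7593, -0.7593, 0.2406)  len=0.2515
  (v13,v14,v15) [+-+] → (-0.526979, -0.855557, 0.2406)–(0, -1.0739, 0.2406)  len=0.5704
  (v14,v16,v15) [--+] → (0.232321, -0.977643, 0.2406)–(0, -1.0739, 0.2406)  len=0.2515
  (v15,v16,v17) [+-+] → (0.232321, -0.977643, 0.2406)–(0.7593, -0.7593, 0.2406)  len=0.5704
  (v16,v1,v17) [--+] → (0.855557, -0.526979, 0.2406)–(0.7593, -0.7593, 0.2406)  len=0.2515
  (v17,v1,v2) [+-+] → (0.855557, -0.526979, 0.2406)–(1.0739, 0, 0.2406)  len=0.5704

Chained into 1 loop(s):
  loop 1: 16 segments, perimeter = 6.5752
Total perimeter = 6.575


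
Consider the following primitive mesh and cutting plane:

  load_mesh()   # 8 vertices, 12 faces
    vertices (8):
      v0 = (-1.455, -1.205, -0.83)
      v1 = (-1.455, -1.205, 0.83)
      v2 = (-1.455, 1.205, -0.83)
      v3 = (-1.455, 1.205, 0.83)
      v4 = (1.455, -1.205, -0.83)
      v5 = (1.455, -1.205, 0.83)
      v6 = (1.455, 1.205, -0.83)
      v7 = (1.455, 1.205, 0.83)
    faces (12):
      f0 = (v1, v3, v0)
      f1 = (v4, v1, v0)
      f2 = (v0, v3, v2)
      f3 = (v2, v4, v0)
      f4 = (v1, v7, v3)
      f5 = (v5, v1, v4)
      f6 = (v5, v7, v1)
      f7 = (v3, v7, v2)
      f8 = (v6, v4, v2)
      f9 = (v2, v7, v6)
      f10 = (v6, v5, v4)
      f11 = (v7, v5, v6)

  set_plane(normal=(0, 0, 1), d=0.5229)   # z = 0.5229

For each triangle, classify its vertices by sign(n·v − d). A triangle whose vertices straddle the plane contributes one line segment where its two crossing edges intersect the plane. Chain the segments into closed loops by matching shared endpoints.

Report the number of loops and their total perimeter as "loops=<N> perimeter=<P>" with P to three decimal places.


Straddling triangles (8 of 12):
  (v1,v3,v0) [++-] → (-1.455, 0.75915, 0.5229)–(-1.455, -1.205, 0.5229)  len=1.9642
  (v4,v1,v0) [-+-] → (-0.91665, -1.205, 0.5229)–(-1.455, -1.205, 0.5229)  len=0.5383
  (v0,v3,v2) [-+-] → (-1.455, 0.75915, 0.5229)–(-1.455, 1.205, 0.5229)  len=0.4458
  (v5,v1,v4) [++-] → (-0.91665, -1.205, 0.5229)–(1.455, -1.205, 0.5229)  len=2.3717
  (v3,v7,v2) [++-] → (0.91665, 1.205, 0.5229)–(-1.455, 1.205, 0.5229)  len=2.3717
  (v2,v7,v6) [-+-] → (0.91665, 1.205, 0.5229)–(1.455, 1.205, 0.5229)  len=0.5383
  (v6,v5,v4) [-+-] → (1.455, -0.75915, 0.5229)–(1.455, -1.205, 0.5229)  len=0.4458
  (v7,v5,v6) [++-] → (1.455, -0.75915, 0.5229)–(1.455, 1.205, 0.5229)  len=1.9642

Chained into 1 loop(s):
  loop 1: 8 segments, perimeter = 10.6400
Total perimeter = 10.640

loops=1 perimeter=10.640


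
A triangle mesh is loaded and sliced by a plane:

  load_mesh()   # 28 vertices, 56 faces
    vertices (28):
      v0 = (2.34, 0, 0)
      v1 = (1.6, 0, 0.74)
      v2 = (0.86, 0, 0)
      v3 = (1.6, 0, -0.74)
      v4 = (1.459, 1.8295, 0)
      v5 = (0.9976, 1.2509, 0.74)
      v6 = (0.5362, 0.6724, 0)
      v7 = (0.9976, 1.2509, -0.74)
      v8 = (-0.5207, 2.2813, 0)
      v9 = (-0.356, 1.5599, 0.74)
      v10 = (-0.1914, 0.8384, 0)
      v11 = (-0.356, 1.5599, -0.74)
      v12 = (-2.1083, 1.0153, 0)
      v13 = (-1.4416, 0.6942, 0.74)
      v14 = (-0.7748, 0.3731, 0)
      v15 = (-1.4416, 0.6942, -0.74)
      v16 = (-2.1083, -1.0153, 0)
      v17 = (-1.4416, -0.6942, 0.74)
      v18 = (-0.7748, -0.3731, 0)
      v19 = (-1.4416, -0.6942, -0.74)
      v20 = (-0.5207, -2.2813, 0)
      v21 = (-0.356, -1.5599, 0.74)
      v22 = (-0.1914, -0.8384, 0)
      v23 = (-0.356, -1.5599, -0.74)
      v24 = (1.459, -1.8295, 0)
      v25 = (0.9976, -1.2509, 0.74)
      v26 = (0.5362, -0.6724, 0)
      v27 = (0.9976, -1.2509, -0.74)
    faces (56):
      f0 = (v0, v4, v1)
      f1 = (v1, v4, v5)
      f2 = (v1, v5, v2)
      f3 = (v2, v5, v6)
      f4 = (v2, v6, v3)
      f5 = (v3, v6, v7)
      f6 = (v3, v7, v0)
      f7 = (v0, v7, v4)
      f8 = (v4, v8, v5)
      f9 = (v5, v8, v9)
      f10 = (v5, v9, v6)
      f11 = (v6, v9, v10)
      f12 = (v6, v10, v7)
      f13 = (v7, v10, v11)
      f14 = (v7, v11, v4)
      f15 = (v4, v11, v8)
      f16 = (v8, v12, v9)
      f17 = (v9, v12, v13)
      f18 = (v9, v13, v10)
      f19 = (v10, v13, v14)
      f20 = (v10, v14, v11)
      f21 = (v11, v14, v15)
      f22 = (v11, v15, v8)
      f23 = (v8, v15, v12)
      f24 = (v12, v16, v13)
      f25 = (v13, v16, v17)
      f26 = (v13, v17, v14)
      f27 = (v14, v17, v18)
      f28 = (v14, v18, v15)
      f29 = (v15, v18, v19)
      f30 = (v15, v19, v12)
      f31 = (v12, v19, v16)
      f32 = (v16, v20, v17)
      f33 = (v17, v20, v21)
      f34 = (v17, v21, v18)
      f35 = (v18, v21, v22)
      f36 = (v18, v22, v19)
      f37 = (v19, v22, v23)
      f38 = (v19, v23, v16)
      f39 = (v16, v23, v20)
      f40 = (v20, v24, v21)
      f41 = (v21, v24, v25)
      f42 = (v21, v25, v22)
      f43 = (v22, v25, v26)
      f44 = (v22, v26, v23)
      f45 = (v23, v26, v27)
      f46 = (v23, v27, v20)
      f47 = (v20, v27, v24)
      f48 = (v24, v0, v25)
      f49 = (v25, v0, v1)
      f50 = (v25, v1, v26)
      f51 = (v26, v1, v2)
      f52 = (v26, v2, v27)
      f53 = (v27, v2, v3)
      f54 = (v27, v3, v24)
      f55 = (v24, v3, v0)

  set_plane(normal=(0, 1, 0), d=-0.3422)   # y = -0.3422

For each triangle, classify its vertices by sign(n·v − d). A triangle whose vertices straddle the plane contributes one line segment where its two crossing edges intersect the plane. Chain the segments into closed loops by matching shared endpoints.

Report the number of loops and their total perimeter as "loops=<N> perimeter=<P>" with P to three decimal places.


Straddling triangles (16 of 56):
  (v12,v16,v13) [+-+] → (-2.1083, -0.3422, 0)–(-1.84579, -0.3422, 0.291368)  len=0.3922
  (v13,v16,v17) [+--] → (-1.84579, -0.3422, 0.291368)–(-1.4416, -0.3422, 0.74)  len=0.6039
  (v13,v17,v14) [+-+] → (-1.4416, -0.3422, 0.74)–(-1.22169, -0.3422, 0.495945)  len=0.3285
  (v14,v17,v18) [+--] → (-1.22169, -0.3422, 0.495945)–(-0.7748, -0.3422, 0)  len=0.6676
  (v14,v18,v15) [+-+] → (-0.7748, -0.3422, 0)–(-0.794105, -0.3422, -0.0214242)  len=0.0288
  (v15,v18,v19) [+--] → (-0.794105, -0.3422, -0.0214242)–(-1.4416, -0.3422, -0.74)  len=0.9673
  (v15,v19,v12) [+-+] → (-1.4416, -0.3422, -0.74)–(-1.57888, -0.3422, -0.587628)  len=0.2051
  (v12,v19,v16) [+--] → (-1.57888, -0.3422, -0.587628)–(-2.1083, -0.3422, 0)  len=0.7909
  (v24,v0,v25) [-+-] → (2.17521, -0.3422, 0)–(1.97277, -0.3422, 0.202437)  len=0.2863
  (v25,v0,v1) [-++] → (1.97277, -0.3422, 0.202437)–(1.43521, -0.3422, 0.74)  len=0.7602
  (v25,v1,v26) [-+-] → (1.43521, -0.3422, 0.74)–(1.05861, -0.3422, 0.363397)  len=0.5326
  (v26,v1,v2) [-++] → (1.05861, -0.3422, 0.363397)–(0.695211, -0.3422, 0)  len=0.5139
  (v26,v2,v27) [-+-] → (0.695211, -0.3422, 0)–(0.897642, -0.3422, -0.202437)  len=0.2863
  (v27,v2,v3) [-++] → (0.897642, -0.3422, -0.202437)–(1.43521, -0.3422, -0.74)  len=0.7602
  (v27,v3,v24) [-+-] → (1.43521, -0.3422, -0.74)–(1.57363, -0.3422, -0.601586)  len=0.1958
  (v24,v3,v0) [-++] → (1.57363, -0.3422, -0.601586)–(2.17521, -0.3422, 0)  len=0.8508

Chained into 2 loop(s):
  loop 1: 8 segments, perimeter = 3.9843
  loop 2: 8 segments, perimeter = 4.1861
Total perimeter = 8.170

loops=2 perimeter=8.170
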